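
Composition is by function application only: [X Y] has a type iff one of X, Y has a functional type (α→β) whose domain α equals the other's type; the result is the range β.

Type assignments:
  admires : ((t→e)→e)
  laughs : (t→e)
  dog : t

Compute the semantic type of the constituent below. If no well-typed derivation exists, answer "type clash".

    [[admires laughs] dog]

type clash

[admires laughs]: functor admires : ((t→e)→e), argument laughs : (t→e); result e.
[[admires laughs] dog]: e with t — neither is a function whose domain matches the other; composition fails here.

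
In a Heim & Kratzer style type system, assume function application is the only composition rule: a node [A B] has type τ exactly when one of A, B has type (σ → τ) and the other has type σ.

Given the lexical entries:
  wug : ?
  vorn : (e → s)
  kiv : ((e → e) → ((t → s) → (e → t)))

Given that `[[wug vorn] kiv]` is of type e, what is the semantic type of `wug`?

((e → s) → (((e → e) → ((t → s) → (e → t))) → e))

[[wug vorn] kiv] must have type e. The sister kiv has type ((e → e) → ((t → s) → (e → t))); that is not a function onto e, so [wug vorn] must be the functor, of type (((e → e) → ((t → s) → (e → t))) → e).
[wug vorn] must have type (((e → e) → ((t → s) → (e → t))) → e). The sister vorn has type (e → s); that is not a function onto (((e → e) → ((t → s) → (e → t))) → e), so wug must be the functor, of type ((e → s) → (((e → e) → ((t → s) → (e → t))) → e)).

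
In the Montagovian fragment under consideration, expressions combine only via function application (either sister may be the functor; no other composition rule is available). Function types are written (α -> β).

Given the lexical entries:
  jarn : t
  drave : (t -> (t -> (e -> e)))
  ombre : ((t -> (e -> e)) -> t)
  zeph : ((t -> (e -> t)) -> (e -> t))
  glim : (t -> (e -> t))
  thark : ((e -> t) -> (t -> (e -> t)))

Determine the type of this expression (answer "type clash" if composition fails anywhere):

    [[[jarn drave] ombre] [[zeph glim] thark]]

[jarn drave]: functor drave : (t -> (t -> (e -> e))), argument jarn : t; result (t -> (e -> e)).
[[jarn drave] ombre]: functor ombre : ((t -> (e -> e)) -> t), argument [jarn drave] : (t -> (e -> e)); result t.
[zeph glim]: functor zeph : ((t -> (e -> t)) -> (e -> t)), argument glim : (t -> (e -> t)); result (e -> t).
[[zeph glim] thark]: functor thark : ((e -> t) -> (t -> (e -> t))), argument [zeph glim] : (e -> t); result (t -> (e -> t)).
[[[jarn drave] ombre] [[zeph glim] thark]]: functor [[zeph glim] thark] : (t -> (e -> t)), argument [[jarn drave] ombre] : t; result (e -> t).

(e -> t)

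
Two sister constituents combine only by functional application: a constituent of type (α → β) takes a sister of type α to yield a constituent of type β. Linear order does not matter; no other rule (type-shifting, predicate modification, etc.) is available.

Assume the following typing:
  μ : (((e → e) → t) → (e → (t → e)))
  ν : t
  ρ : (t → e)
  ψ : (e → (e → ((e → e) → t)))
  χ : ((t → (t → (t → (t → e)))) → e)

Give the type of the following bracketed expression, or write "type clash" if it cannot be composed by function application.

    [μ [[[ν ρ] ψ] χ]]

type clash

[ν ρ] — ρ of type (t → e) combines with ν of type t: type e.
[[ν ρ] ψ] — ψ of type (e → (e → ((e → e) → t))) combines with [ν ρ] of type e: type (e → ((e → e) → t)).
At [[[ν ρ] ψ] χ]: neither (e → ((e → e) → t)) nor ((t → (t → (t → (t → e)))) → e) can take the other as argument; the node is ill-typed.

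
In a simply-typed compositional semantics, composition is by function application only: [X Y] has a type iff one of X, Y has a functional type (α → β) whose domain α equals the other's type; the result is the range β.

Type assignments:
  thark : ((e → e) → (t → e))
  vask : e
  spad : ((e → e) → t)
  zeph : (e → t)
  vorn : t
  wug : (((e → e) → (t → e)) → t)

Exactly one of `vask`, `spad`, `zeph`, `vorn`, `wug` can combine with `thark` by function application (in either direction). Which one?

vask : e — does not combine with thark.
spad : ((e → e) → t) — does not combine with thark.
zeph : (e → t) — does not combine with thark.
vorn : t — does not combine with thark.
wug — combines: wug : (((e → e) → (t → e)) → t) takes thark : ((e → e) → (t → e)) as argument, giving t.

wug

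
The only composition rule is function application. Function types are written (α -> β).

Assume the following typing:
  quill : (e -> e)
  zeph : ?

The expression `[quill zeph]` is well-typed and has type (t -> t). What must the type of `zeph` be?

For [quill zeph] to have type (t -> t) with quill of type (e -> e), zeph must be the function: zeph : ((e -> e) -> (t -> t)).

((e -> e) -> (t -> t))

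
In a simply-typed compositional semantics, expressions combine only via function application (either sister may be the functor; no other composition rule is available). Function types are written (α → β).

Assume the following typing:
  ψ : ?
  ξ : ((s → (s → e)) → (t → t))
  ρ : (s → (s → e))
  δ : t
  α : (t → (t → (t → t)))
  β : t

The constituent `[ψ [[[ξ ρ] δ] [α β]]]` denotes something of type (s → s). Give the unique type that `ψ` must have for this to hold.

For [ψ [[[ξ ρ] δ] [α β]]] to have type (s → s) with [[[ξ ρ] δ] [α β]] of type (t → t), ψ must be the function: ψ : ((t → t) → (s → s)).

((t → t) → (s → s))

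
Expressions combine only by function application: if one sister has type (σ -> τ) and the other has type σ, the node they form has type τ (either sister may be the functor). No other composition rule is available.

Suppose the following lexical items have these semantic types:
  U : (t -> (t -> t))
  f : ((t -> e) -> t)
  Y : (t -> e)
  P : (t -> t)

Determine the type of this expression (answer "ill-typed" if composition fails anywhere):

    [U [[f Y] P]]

(t -> t)

[f Y]: functor f : ((t -> e) -> t), argument Y : (t -> e); result t.
[[f Y] P]: functor P : (t -> t), argument [f Y] : t; result t.
[U [[f Y] P]]: functor U : (t -> (t -> t)), argument [[f Y] P] : t; result (t -> t).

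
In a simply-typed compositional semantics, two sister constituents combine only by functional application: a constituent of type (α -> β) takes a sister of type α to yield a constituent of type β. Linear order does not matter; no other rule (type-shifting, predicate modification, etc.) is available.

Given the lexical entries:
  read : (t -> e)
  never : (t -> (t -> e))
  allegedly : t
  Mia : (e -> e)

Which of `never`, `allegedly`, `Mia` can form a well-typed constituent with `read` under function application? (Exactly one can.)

allegedly

never : (t -> (t -> e)) — read needs t; never needs t; neither fits.
allegedly — combines: read : (t -> e) takes allegedly : t as argument, giving e.
Mia : (e -> e) — read needs t; Mia needs e; neither fits.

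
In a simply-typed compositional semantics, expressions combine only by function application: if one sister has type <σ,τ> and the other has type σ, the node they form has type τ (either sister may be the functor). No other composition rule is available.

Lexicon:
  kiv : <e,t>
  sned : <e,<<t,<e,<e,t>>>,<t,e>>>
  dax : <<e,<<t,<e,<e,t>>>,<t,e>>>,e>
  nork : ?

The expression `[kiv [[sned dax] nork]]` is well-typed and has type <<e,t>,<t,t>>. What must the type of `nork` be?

[kiv [[sned dax] nork]] is required to be <<e,t>,<t,t>>. kiv : <e,t> cannot yield <<e,t>,<t,t>> as functor, so [[sned dax] nork] : <<e,t>,<<e,t>,<t,t>>>.
[[sned dax] nork] is required to be <<e,t>,<<e,t>,<t,t>>>. [sned dax] : e cannot yield <<e,t>,<<e,t>,<t,t>>> as functor, so nork : <e,<<e,t>,<<e,t>,<t,t>>>>.

<e,<<e,t>,<<e,t>,<t,t>>>>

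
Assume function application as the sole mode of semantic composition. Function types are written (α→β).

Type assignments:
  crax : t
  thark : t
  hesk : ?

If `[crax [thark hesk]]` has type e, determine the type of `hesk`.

(t→(t→e))

At [crax [thark hesk]] (required: e): crax is t, which is not a function with range e; hence [thark hesk] is the functor — type (t→e).
At [thark hesk] (required: (t→e)): thark is t, which is not a function with range (t→e); hence hesk is the functor — type (t→(t→e)).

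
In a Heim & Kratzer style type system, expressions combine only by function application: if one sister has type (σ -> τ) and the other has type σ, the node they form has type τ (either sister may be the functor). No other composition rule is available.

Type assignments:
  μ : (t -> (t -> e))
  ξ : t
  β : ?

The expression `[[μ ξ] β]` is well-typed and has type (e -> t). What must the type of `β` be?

((t -> e) -> (e -> t))

[[μ ξ] β] must have type (e -> t). The sister [μ ξ] has type (t -> e); that is not a function onto (e -> t), so β must be the functor, of type ((t -> e) -> (e -> t)).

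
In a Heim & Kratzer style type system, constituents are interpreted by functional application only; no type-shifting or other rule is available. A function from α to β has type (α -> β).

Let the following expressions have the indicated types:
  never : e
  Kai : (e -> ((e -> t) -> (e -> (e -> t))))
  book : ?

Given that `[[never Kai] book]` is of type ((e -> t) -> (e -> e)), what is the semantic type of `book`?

(((e -> t) -> (e -> (e -> t))) -> ((e -> t) -> (e -> e)))

At [[never Kai] book] (required: ((e -> t) -> (e -> e))): [never Kai] is ((e -> t) -> (e -> (e -> t))), which is not a function with range ((e -> t) -> (e -> e)); hence book is the functor — type (((e -> t) -> (e -> (e -> t))) -> ((e -> t) -> (e -> e))).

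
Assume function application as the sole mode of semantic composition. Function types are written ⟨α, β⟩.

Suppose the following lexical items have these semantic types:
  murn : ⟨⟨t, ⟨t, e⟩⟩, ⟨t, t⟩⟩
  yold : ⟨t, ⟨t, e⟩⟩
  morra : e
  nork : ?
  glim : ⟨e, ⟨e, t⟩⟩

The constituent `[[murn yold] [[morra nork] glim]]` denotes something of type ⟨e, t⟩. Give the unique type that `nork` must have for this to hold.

⟨e, ⟨⟨e, ⟨e, t⟩⟩, ⟨⟨t, t⟩, ⟨e, t⟩⟩⟩⟩

[[murn yold] [[morra nork] glim]] must have type ⟨e, t⟩. The sister [murn yold] has type ⟨t, t⟩; that is not a function onto ⟨e, t⟩, so [[morra nork] glim] must be the functor, of type ⟨⟨t, t⟩, ⟨e, t⟩⟩.
[[morra nork] glim] must have type ⟨⟨t, t⟩, ⟨e, t⟩⟩. The sister glim has type ⟨e, ⟨e, t⟩⟩; that is not a function onto ⟨⟨t, t⟩, ⟨e, t⟩⟩, so [morra nork] must be the functor, of type ⟨⟨e, ⟨e, t⟩⟩, ⟨⟨t, t⟩, ⟨e, t⟩⟩⟩.
[morra nork] must have type ⟨⟨e, ⟨e, t⟩⟩, ⟨⟨t, t⟩, ⟨e, t⟩⟩⟩. The sister morra has type e; that is not a function onto ⟨⟨e, ⟨e, t⟩⟩, ⟨⟨t, t⟩, ⟨e, t⟩⟩⟩, so nork must be the functor, of type ⟨e, ⟨⟨e, ⟨e, t⟩⟩, ⟨⟨t, t⟩, ⟨e, t⟩⟩⟩⟩.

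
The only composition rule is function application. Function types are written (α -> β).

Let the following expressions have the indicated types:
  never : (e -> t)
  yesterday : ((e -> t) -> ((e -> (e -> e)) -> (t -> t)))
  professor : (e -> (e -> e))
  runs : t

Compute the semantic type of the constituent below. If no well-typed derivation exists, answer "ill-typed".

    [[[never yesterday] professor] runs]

t

At [never yesterday], yesterday : ((e -> t) -> ((e -> (e -> e)) -> (t -> t))) takes never : (e -> t), giving ((e -> (e -> e)) -> (t -> t)).
At [[never yesterday] professor], [never yesterday] : ((e -> (e -> e)) -> (t -> t)) takes professor : (e -> (e -> e)), giving (t -> t).
At [[[never yesterday] professor] runs], [[never yesterday] professor] : (t -> t) takes runs : t, giving t.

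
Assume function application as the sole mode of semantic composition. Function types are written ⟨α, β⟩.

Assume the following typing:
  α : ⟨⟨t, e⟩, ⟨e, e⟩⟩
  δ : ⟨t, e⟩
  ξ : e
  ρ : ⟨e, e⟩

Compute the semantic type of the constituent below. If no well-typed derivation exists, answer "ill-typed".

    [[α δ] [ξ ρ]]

e

[α δ]: α is ⟨⟨t, e⟩, ⟨e, e⟩⟩, δ is ⟨t, e⟩; result ⟨e, e⟩.
[ξ ρ]: ρ is ⟨e, e⟩, ξ is e; result e.
[[α δ] [ξ ρ]]: [α δ] is ⟨e, e⟩, [ξ ρ] is e; result e.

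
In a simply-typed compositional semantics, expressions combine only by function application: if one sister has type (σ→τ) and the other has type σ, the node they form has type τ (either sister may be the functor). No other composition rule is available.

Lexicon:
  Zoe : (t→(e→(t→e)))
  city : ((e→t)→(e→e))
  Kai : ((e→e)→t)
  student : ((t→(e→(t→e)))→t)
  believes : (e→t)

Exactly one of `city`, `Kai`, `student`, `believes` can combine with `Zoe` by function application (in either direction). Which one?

city : ((e→t)→(e→e)) — does not combine with Zoe.
Kai : ((e→e)→t) — does not combine with Zoe.
student — combines: student : ((t→(e→(t→e)))→t) takes Zoe : (t→(e→(t→e))) as argument, giving t.
believes : (e→t) — does not combine with Zoe.

student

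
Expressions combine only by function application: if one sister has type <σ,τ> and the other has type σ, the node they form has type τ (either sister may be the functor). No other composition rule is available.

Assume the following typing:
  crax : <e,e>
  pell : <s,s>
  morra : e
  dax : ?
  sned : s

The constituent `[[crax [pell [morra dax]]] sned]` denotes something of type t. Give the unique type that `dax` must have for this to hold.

<e,<<s,s>,<<e,e>,<s,t>>>>

At [[crax [pell [morra dax]]] sned] (required: t): sned is s, which is not a function with range t; hence [crax [pell [morra dax]]] is the functor — type <s,t>.
At [crax [pell [morra dax]]] (required: <s,t>): crax is <e,e>, which is not a function with range <s,t>; hence [pell [morra dax]] is the functor — type <<e,e>,<s,t>>.
At [pell [morra dax]] (required: <<e,e>,<s,t>>): pell is <s,s>, which is not a function with range <<e,e>,<s,t>>; hence [morra dax] is the functor — type <<s,s>,<<e,e>,<s,t>>>.
At [morra dax] (required: <<s,s>,<<e,e>,<s,t>>>): morra is e, which is not a function with range <<s,s>,<<e,e>,<s,t>>>; hence dax is the functor — type <e,<<s,s>,<<e,e>,<s,t>>>>.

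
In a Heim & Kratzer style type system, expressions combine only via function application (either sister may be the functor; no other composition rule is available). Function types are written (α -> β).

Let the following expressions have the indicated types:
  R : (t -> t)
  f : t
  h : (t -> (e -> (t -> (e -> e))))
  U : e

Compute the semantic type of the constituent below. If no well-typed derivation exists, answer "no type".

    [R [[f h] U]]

no type

[f h]: functor h : (t -> (e -> (t -> (e -> e)))), argument f : t; result (e -> (t -> (e -> e))).
[[f h] U]: functor [f h] : (e -> (t -> (e -> e))), argument U : e; result (t -> (e -> e)).
At [R [[f h] U]]: neither (t -> t) nor (t -> (e -> e)) can take the other as argument; the node is ill-typed.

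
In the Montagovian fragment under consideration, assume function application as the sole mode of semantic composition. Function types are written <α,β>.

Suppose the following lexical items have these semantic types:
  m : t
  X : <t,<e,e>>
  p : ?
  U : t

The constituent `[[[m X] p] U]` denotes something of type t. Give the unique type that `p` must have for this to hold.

For [[[m X] p] U] to have type t with U of type t, [[m X] p] must be the function: [[m X] p] : <t,t>.
For [[m X] p] to have type <t,t> with [m X] of type <e,e>, p must be the function: p : <<e,e>,<t,t>>.

<<e,e>,<t,t>>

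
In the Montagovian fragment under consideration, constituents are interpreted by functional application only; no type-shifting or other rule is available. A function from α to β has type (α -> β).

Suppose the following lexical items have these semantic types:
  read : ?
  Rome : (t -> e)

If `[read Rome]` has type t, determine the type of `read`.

For [read Rome] to have type t with Rome of type (t -> e), read must be the function: read : ((t -> e) -> t).

((t -> e) -> t)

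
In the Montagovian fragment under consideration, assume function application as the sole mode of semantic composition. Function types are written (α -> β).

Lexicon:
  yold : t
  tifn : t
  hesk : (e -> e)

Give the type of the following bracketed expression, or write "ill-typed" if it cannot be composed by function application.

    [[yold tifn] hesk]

At [yold tifn]: neither t nor t can take the other as argument; the node is ill-typed.

ill-typed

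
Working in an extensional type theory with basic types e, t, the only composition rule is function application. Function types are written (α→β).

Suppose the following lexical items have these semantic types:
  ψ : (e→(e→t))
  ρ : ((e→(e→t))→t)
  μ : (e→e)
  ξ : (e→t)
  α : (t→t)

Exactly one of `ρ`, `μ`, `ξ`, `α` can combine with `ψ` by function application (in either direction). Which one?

ρ — combines: ρ : ((e→(e→t))→t) takes ψ : (e→(e→t)) as argument, giving t.
μ : (e→e) — does not combine with ψ.
ξ : (e→t) — does not combine with ψ.
α : (t→t) — does not combine with ψ.

ρ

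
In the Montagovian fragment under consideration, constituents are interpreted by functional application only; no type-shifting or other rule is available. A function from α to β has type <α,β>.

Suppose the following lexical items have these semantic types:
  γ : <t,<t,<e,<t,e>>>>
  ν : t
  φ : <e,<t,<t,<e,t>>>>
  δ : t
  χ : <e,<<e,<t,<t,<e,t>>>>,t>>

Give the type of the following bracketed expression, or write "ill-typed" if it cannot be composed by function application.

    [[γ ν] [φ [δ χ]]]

ill-typed

[γ ν]: functor γ : <t,<t,<e,<t,e>>>>, argument ν : t; result <t,<e,<t,e>>>.
[δ χ]: t and <e,<<e,<t,<t,<e,t>>>>,t>> cannot combine by function application — type clash.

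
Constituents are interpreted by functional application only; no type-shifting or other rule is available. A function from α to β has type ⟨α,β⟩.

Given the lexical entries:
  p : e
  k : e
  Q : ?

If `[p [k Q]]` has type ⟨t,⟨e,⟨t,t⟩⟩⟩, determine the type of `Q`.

⟨e,⟨e,⟨t,⟨e,⟨t,t⟩⟩⟩⟩⟩

For [p [k Q]] to have type ⟨t,⟨e,⟨t,t⟩⟩⟩ with p of type e, [k Q] must be the function: [k Q] : ⟨e,⟨t,⟨e,⟨t,t⟩⟩⟩⟩.
For [k Q] to have type ⟨e,⟨t,⟨e,⟨t,t⟩⟩⟩⟩ with k of type e, Q must be the function: Q : ⟨e,⟨e,⟨t,⟨e,⟨t,t⟩⟩⟩⟩⟩.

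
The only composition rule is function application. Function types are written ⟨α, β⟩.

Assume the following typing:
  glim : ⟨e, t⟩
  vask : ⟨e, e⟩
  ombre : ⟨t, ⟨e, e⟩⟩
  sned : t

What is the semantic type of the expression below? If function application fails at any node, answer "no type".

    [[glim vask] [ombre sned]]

[glim vask]: ⟨e, t⟩ with ⟨e, e⟩ — neither is a function whose domain matches the other; composition fails here.

no type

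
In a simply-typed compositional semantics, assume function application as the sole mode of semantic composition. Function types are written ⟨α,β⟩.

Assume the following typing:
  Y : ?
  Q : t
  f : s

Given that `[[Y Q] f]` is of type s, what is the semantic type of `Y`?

[[Y Q] f] is required to be s. f : s cannot yield s as functor, so [Y Q] : ⟨s,s⟩.
[Y Q] is required to be ⟨s,s⟩. Q : t cannot yield ⟨s,s⟩ as functor, so Y : ⟨t,⟨s,s⟩⟩.

⟨t,⟨s,s⟩⟩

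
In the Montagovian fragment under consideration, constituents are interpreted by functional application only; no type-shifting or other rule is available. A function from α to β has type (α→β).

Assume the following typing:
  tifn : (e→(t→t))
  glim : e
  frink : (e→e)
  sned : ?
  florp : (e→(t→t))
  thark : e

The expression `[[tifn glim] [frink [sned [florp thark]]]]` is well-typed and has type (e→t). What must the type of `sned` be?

((t→t)→((e→e)→((t→t)→(e→t))))

[[tifn glim] [frink [sned [florp thark]]]] must have type (e→t). The sister [tifn glim] has type (t→t); that is not a function onto (e→t), so [frink [sned [florp thark]]] must be the functor, of type ((t→t)→(e→t)).
[frink [sned [florp thark]]] must have type ((t→t)→(e→t)). The sister frink has type (e→e); that is not a function onto ((t→t)→(e→t)), so [sned [florp thark]] must be the functor, of type ((e→e)→((t→t)→(e→t))).
[sned [florp thark]] must have type ((e→e)→((t→t)→(e→t))). The sister [florp thark] has type (t→t); that is not a function onto ((e→e)→((t→t)→(e→t))), so sned must be the functor, of type ((t→t)→((e→e)→((t→t)→(e→t)))).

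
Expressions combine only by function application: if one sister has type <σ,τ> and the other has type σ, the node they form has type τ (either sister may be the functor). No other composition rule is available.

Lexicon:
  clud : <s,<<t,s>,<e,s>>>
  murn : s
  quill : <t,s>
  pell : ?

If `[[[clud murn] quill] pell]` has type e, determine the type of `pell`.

At [[[clud murn] quill] pell] (required: e): [[clud murn] quill] is <e,s>, which is not a function with range e; hence pell is the functor — type <<e,s>,e>.

<<e,s>,e>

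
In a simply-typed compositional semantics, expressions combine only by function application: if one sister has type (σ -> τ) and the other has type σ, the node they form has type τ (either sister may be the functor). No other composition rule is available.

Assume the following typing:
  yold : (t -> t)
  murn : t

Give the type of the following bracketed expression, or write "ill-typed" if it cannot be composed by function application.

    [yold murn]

[yold murn]: (t -> t) applied to t yields t.

t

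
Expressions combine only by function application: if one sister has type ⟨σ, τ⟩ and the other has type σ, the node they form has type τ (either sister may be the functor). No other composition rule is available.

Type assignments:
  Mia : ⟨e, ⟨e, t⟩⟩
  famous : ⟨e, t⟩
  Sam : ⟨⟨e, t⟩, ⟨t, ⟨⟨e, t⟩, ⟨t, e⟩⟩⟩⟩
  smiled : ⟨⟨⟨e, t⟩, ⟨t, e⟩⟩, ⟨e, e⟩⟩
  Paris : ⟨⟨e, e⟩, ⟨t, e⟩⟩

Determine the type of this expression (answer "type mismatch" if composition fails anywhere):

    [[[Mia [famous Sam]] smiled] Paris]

[famous Sam]: ⟨⟨e, t⟩, ⟨t, ⟨⟨e, t⟩, ⟨t, e⟩⟩⟩⟩ applied to ⟨e, t⟩ yields ⟨t, ⟨⟨e, t⟩, ⟨t, e⟩⟩⟩.
[Mia [famous Sam]]: ⟨e, ⟨e, t⟩⟩ with ⟨t, ⟨⟨e, t⟩, ⟨t, e⟩⟩⟩ — neither is a function whose domain matches the other; composition fails here.

type mismatch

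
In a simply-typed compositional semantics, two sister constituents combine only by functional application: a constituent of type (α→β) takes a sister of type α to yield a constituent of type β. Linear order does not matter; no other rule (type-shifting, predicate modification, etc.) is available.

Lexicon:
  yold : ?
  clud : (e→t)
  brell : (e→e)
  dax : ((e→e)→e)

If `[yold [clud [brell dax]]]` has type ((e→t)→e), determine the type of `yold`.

(t→((e→t)→e))

[yold [clud [brell dax]]] must have type ((e→t)→e). The sister [clud [brell dax]] has type t; that is not a function onto ((e→t)→e), so yold must be the functor, of type (t→((e→t)→e)).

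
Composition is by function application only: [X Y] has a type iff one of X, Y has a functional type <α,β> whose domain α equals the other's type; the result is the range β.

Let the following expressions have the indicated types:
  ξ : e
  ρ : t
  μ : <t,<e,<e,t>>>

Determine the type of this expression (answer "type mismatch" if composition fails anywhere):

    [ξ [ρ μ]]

[ρ μ]: <t,<e,<e,t>>> applied to t yields <e,<e,t>>.
[ξ [ρ μ]]: <e,<e,t>> applied to e yields <e,t>.

<e,t>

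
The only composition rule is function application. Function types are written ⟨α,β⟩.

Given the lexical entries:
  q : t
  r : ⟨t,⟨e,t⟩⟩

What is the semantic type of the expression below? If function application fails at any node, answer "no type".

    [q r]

[q r] — r of type ⟨t,⟨e,t⟩⟩ combines with q of type t: type ⟨e,t⟩.

⟨e,t⟩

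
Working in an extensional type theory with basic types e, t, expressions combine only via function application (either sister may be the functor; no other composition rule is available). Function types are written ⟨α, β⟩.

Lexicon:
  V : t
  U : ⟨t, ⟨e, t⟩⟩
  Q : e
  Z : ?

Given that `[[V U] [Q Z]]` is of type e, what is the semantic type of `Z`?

[[V U] [Q Z]] is required to be e. [V U] : ⟨e, t⟩ cannot yield e as functor, so [Q Z] : ⟨⟨e, t⟩, e⟩.
[Q Z] is required to be ⟨⟨e, t⟩, e⟩. Q : e cannot yield ⟨⟨e, t⟩, e⟩ as functor, so Z : ⟨e, ⟨⟨e, t⟩, e⟩⟩.

⟨e, ⟨⟨e, t⟩, e⟩⟩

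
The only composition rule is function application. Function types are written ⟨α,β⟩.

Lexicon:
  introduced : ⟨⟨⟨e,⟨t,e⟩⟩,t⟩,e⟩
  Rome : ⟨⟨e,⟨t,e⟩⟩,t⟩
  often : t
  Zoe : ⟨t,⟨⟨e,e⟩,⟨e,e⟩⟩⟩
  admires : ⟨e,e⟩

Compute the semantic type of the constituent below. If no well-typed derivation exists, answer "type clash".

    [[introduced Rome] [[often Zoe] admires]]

[introduced Rome]: ⟨⟨⟨e,⟨t,e⟩⟩,t⟩,e⟩ applied to ⟨⟨e,⟨t,e⟩⟩,t⟩ yields e.
[often Zoe]: ⟨t,⟨⟨e,e⟩,⟨e,e⟩⟩⟩ applied to t yields ⟨⟨e,e⟩,⟨e,e⟩⟩.
[[often Zoe] admires]: ⟨⟨e,e⟩,⟨e,e⟩⟩ applied to ⟨e,e⟩ yields ⟨e,e⟩.
[[introduced Rome] [[often Zoe] admires]]: ⟨e,e⟩ applied to e yields e.

e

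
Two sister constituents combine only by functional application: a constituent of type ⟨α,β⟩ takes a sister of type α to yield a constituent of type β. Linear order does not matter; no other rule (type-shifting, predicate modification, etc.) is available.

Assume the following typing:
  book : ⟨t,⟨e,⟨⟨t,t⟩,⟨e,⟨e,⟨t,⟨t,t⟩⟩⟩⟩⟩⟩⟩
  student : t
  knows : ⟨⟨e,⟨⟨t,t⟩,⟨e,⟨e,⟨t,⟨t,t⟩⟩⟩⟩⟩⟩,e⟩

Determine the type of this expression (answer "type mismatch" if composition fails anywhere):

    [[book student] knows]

e

[book student]: ⟨t,⟨e,⟨⟨t,t⟩,⟨e,⟨e,⟨t,⟨t,t⟩⟩⟩⟩⟩⟩⟩ applied to t yields ⟨e,⟨⟨t,t⟩,⟨e,⟨e,⟨t,⟨t,t⟩⟩⟩⟩⟩⟩.
[[book student] knows]: ⟨⟨e,⟨⟨t,t⟩,⟨e,⟨e,⟨t,⟨t,t⟩⟩⟩⟩⟩⟩,e⟩ applied to ⟨e,⟨⟨t,t⟩,⟨e,⟨e,⟨t,⟨t,t⟩⟩⟩⟩⟩⟩ yields e.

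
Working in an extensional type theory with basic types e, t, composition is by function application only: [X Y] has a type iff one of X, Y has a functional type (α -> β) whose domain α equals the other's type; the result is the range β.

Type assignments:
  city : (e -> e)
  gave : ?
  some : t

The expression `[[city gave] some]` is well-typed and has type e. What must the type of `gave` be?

At [[city gave] some] (required: e): some is t, which is not a function with range e; hence [city gave] is the functor — type (t -> e).
At [city gave] (required: (t -> e)): city is (e -> e), which is not a function with range (t -> e); hence gave is the functor — type ((e -> e) -> (t -> e)).

((e -> e) -> (t -> e))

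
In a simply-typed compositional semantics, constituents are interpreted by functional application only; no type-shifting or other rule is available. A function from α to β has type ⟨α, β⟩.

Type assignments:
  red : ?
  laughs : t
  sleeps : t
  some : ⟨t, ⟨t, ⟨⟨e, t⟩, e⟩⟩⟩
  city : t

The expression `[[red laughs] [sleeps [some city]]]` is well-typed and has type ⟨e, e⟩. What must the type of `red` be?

[[red laughs] [sleeps [some city]]] is required to be ⟨e, e⟩. [sleeps [some city]] : ⟨⟨e, t⟩, e⟩ cannot yield ⟨e, e⟩ as functor, so [red laughs] : ⟨⟨⟨e, t⟩, e⟩, ⟨e, e⟩⟩.
[red laughs] is required to be ⟨⟨⟨e, t⟩, e⟩, ⟨e, e⟩⟩. laughs : t cannot yield ⟨⟨⟨e, t⟩, e⟩, ⟨e, e⟩⟩ as functor, so red : ⟨t, ⟨⟨⟨e, t⟩, e⟩, ⟨e, e⟩⟩⟩.

⟨t, ⟨⟨⟨e, t⟩, e⟩, ⟨e, e⟩⟩⟩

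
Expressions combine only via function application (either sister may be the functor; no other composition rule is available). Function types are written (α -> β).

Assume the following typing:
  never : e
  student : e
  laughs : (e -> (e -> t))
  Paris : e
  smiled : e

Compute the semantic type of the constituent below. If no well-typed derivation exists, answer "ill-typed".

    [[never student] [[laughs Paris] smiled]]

At [never student]: neither e nor e can take the other as argument; the node is ill-typed.

ill-typed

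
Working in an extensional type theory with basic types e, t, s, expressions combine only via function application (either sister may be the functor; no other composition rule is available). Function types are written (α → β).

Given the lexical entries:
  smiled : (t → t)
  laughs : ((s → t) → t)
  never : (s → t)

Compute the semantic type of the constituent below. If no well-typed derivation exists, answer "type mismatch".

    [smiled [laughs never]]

t

[laughs never]: functor laughs : ((s → t) → t), argument never : (s → t); result t.
[smiled [laughs never]]: functor smiled : (t → t), argument [laughs never] : t; result t.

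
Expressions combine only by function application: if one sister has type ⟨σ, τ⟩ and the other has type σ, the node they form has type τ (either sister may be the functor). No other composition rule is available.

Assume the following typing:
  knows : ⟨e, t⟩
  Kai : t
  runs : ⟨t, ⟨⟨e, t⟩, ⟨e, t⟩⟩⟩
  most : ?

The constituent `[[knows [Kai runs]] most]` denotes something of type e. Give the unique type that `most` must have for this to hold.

⟨⟨e, t⟩, e⟩

[[knows [Kai runs]] most] is required to be e. [knows [Kai runs]] : ⟨e, t⟩ cannot yield e as functor, so most : ⟨⟨e, t⟩, e⟩.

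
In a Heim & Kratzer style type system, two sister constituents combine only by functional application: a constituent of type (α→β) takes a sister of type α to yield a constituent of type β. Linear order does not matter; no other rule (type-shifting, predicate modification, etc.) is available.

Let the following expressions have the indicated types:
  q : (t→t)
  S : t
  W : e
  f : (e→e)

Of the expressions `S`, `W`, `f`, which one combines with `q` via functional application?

S — combines: q : (t→t) takes S : t as argument, giving t.
W : e — does not combine with q.
f : (e→e) — does not combine with q.

S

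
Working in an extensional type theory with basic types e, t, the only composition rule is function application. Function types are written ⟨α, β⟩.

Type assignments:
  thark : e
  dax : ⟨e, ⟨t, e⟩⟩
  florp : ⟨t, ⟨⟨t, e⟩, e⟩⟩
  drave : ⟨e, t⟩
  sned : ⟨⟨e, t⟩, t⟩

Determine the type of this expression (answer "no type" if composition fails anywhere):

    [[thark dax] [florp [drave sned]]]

[thark dax]: ⟨e, ⟨t, e⟩⟩ applied to e yields ⟨t, e⟩.
[drave sned]: ⟨⟨e, t⟩, t⟩ applied to ⟨e, t⟩ yields t.
[florp [drave sned]]: ⟨t, ⟨⟨t, e⟩, e⟩⟩ applied to t yields ⟨⟨t, e⟩, e⟩.
[[thark dax] [florp [drave sned]]]: ⟨⟨t, e⟩, e⟩ applied to ⟨t, e⟩ yields e.

e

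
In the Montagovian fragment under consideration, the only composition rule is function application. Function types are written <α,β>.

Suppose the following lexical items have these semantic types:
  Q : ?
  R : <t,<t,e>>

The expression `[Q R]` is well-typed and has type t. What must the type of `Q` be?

<<t,<t,e>>,t>

[Q R] is required to be t. R : <t,<t,e>> cannot yield t as functor, so Q : <<t,<t,e>>,t>.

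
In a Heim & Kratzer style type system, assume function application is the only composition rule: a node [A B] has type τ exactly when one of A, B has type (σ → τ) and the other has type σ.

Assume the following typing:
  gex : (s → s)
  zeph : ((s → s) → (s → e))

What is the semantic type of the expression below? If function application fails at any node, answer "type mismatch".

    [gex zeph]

[gex zeph]: functor zeph : ((s → s) → (s → e)), argument gex : (s → s); result (s → e).

(s → e)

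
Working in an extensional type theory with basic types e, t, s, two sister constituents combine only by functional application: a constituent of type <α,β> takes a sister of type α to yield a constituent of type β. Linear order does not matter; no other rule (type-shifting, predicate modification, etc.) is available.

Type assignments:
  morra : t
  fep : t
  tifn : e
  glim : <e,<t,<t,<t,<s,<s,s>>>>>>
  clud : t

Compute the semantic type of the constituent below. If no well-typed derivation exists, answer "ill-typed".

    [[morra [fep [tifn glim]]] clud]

[tifn glim]: glim is <e,<t,<t,<t,<s,<s,s>>>>>>, tifn is e; result <t,<t,<t,<s,<s,s>>>>>.
[fep [tifn glim]]: [tifn glim] is <t,<t,<t,<s,<s,s>>>>>, fep is t; result <t,<t,<s,<s,s>>>>.
[morra [fep [tifn glim]]]: [fep [tifn glim]] is <t,<t,<s,<s,s>>>>, morra is t; result <t,<s,<s,s>>>.
[[morra [fep [tifn glim]]] clud]: [morra [fep [tifn glim]]] is <t,<s,<s,s>>>, clud is t; result <s,<s,s>>.

<s,<s,s>>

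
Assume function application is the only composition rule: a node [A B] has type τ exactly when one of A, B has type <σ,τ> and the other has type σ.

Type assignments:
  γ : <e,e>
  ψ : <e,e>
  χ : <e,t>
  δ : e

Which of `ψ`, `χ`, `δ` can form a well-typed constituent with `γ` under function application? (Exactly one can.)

δ

ψ : <e,e> — no; γ wants e, and ψ wants e.
χ : <e,t> — no; γ wants e, and χ wants e.
δ — combines: γ : <e,e> takes δ : e as argument, giving e.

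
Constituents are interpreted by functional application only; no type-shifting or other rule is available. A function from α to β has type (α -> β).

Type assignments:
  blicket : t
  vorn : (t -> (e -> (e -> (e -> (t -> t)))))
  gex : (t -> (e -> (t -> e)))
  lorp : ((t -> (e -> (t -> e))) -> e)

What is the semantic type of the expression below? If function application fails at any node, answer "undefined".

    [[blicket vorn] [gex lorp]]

At [blicket vorn], vorn : (t -> (e -> (e -> (e -> (t -> t))))) takes blicket : t, giving (e -> (e -> (e -> (t -> t)))).
At [gex lorp], lorp : ((t -> (e -> (t -> e))) -> e) takes gex : (t -> (e -> (t -> e))), giving e.
At [[blicket vorn] [gex lorp]], [blicket vorn] : (e -> (e -> (e -> (t -> t)))) takes [gex lorp] : e, giving (e -> (e -> (t -> t))).

(e -> (e -> (t -> t)))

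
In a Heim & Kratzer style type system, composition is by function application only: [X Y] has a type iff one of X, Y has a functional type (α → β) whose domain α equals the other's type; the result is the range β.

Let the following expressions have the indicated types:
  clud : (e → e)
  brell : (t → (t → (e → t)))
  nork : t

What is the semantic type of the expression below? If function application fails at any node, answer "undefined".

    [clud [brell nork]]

undefined

At [brell nork], brell : (t → (t → (e → t))) takes nork : t, giving (t → (e → t)).
At [clud [brell nork]]: neither (e → e) nor (t → (e → t)) can take the other as argument; the node is ill-typed.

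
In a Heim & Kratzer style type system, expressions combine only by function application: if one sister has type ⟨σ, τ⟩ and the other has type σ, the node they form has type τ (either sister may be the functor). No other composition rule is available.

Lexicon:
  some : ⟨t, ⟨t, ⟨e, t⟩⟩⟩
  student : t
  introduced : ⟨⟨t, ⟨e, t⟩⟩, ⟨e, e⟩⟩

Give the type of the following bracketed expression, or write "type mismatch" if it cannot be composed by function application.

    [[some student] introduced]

[some student]: functor some : ⟨t, ⟨t, ⟨e, t⟩⟩⟩, argument student : t; result ⟨t, ⟨e, t⟩⟩.
[[some student] introduced]: functor introduced : ⟨⟨t, ⟨e, t⟩⟩, ⟨e, e⟩⟩, argument [some student] : ⟨t, ⟨e, t⟩⟩; result ⟨e, e⟩.

⟨e, e⟩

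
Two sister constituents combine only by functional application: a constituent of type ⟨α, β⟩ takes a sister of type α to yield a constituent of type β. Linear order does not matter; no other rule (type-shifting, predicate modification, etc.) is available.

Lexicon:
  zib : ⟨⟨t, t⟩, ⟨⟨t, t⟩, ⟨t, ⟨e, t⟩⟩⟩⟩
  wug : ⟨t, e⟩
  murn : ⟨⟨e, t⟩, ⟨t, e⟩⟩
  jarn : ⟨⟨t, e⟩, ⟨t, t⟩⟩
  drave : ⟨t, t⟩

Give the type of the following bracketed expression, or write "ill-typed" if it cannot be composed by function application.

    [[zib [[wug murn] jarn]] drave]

ill-typed

[wug murn]: ⟨t, e⟩ with ⟨⟨e, t⟩, ⟨t, e⟩⟩ — neither is a function whose domain matches the other; composition fails here.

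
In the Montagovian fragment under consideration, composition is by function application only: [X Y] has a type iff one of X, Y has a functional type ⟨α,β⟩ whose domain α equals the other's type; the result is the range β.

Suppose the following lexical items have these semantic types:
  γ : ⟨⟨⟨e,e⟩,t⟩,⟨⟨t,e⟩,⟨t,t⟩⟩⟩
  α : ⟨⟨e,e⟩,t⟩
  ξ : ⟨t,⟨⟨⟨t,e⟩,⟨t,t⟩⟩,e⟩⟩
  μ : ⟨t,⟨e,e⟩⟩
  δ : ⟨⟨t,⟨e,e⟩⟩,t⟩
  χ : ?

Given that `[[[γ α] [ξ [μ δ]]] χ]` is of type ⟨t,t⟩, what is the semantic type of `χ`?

[[[γ α] [ξ [μ δ]]] χ] is required to be ⟨t,t⟩. [[γ α] [ξ [μ δ]]] : e cannot yield ⟨t,t⟩ as functor, so χ : ⟨e,⟨t,t⟩⟩.

⟨e,⟨t,t⟩⟩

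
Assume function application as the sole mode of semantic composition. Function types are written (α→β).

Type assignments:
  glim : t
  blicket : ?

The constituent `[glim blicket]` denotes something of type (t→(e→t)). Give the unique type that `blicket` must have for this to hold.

(t→(t→(e→t)))

[glim blicket] is required to be (t→(e→t)). glim : t cannot yield (t→(e→t)) as functor, so blicket : (t→(t→(e→t))).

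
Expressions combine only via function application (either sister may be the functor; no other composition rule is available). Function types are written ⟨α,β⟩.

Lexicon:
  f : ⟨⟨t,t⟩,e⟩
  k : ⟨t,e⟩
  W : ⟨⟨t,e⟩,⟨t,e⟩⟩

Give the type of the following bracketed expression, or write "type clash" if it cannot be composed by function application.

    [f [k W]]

[k W] — W of type ⟨⟨t,e⟩,⟨t,e⟩⟩ combines with k of type ⟨t,e⟩: type ⟨t,e⟩.
At [f [k W]]: neither ⟨⟨t,t⟩,e⟩ nor ⟨t,e⟩ can take the other as argument; the node is ill-typed.

type clash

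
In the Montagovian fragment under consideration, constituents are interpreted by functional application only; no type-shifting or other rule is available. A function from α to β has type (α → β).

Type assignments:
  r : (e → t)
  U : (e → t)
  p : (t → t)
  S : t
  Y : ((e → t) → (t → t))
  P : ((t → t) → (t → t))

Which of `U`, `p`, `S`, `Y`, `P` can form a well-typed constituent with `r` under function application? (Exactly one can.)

Y

U : (e → t) — no; r wants e, and U wants e.
p : (t → t) — no; r wants e, and p wants t.
S : t — no; r wants e, and S wants nothing (atomic).
Y — combines: Y : ((e → t) → (t → t)) takes r : (e → t) as argument, giving (t → t).
P : ((t → t) → (t → t)) — no; r wants e, and P wants (t → t).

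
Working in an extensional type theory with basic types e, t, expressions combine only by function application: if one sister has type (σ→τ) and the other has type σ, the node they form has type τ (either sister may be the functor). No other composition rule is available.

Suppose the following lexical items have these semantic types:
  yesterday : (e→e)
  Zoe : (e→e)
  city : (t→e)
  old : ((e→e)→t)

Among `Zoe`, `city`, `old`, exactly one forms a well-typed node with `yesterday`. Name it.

Zoe : (e→e) — yesterday needs e; Zoe needs e; neither fits.
city : (t→e) — yesterday needs e; city needs t; neither fits.
old — combines: old : ((e→e)→t) takes yesterday : (e→e) as argument, giving t.

old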